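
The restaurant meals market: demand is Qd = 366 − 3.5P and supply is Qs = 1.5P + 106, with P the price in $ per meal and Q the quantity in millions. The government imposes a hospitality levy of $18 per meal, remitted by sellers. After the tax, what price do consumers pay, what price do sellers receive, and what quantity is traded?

Before the tax: set 366 − 3.5P = 1.5P + 106 → P* = $52, Q* = 184.
With the tax collected from sellers, supply shifts: Qs = 1.5(P − 18) + 106.
Solving gives Q = 165.1 with consumers paying $57.4 and sellers receiving $39.4 (the $18 wedge).

Consumers pay $57.4; sellers receive $39.4; quantity = 165.1.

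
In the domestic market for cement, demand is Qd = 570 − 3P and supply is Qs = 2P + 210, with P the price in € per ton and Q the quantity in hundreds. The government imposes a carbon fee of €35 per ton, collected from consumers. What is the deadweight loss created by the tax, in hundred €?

Deadweight loss = €735 hundred.

Without the tax, 570 − 3P = 2P + 210 gives 5P = 360, so P* = €72 and Q* = 354.
With the tax collected from consumers, demand (in seller-price terms) shifts: Qd = 570 − 3(P + 35).
Solving gives Q = 312 with consumers paying €86 and producers receiving €51 (the €35 wedge).
Quantity falls by |ΔQ| = |354 − 312| = 42.
DWL = ½ · t · |ΔQ| = ½ · 35 · 42 = €735.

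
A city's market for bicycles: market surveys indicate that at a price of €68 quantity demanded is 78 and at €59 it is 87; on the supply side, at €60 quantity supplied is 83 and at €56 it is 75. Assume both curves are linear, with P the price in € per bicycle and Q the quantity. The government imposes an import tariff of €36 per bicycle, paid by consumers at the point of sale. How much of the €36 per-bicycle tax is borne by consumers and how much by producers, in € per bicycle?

Consumers bear €24 per bicycle; producers bear €12 per bicycle.

Demand slope: (87 − 78)/(59 − 68) = -1, so Qd = 146 − P.
Supply slope: (75 − 83)/(56 − 60) = 2, so Qs = 2P − 37.
Without the tax, 146 − P = 2P − 37 gives 3P = 183, so P* = €61 and Q* = 85.
With the tax collected from consumers, demand (in seller-price terms) shifts: Qd = 146 − (P + 36).
Solving gives Q = 61 with consumers paying €85 and producers receiving €49 (the €36 wedge).
Burden on consumers: €24; on producers: €12. (They sum to €36.)
The less price-elastic side of the market bears the larger share of a per-unit tax.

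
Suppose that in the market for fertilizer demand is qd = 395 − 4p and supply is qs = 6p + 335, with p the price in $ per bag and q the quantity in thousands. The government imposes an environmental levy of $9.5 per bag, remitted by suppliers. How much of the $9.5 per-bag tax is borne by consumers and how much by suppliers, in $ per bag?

Consumers bear $5.7 per bag; suppliers bear $3.8 per bag.

Without the tax, 395 − 4p = 6p + 335 gives 10p = 60, so p* = $6 and q* = 371.
With the tax collected from suppliers, supply shifts: qs = 6(p − 9.5) + 335.
Solving gives q = 348.2 with consumers paying $11.7 and suppliers receiving $2.2 (the $9.5 wedge).
Burden on consumers: $5.7; on suppliers: $3.8. (They sum to $9.5.)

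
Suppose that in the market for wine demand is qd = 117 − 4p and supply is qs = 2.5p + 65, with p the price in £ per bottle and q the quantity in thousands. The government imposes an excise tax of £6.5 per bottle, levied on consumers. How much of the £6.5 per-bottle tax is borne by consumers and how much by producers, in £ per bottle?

Without the tax, 117 − 4p = 2.5p + 65 gives 6.5p = 52, so p* = £8 and q* = 85.
With the tax collected from consumers, demand (in seller-price terms) shifts: qd = 117 − 4(p + 6.5).
Solving gives q = 75 with consumers paying £10.5 and producers receiving £4 (the £6.5 wedge).
Burden on consumers: £2.5; on producers: £4. (They sum to £6.5.)

Consumers bear £2.5 per bottle; producers bear £4 per bottle.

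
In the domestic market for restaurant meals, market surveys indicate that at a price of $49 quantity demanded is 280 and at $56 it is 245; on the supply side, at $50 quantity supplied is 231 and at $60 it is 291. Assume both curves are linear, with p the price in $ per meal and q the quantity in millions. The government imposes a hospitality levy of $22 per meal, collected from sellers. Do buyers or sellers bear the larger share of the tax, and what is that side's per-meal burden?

Demand slope: (245 − 280)/(56 − 49) = -5, so qd = 525 − 5p.
Supply slope: (291 − 231)/(60 − 50) = 6, so qs = 6p − 69.
Before the tax: set 525 − 5p = 6p − 69 → p* = $54, q* = 255.
With the tax collected from sellers, supply shifts: qs = 6(p − 22) − 69.
New equilibrium: buyers pay $66, sellers receive $44, q = 195. (Wedge: pb − ps = 22.)
Per-meal burden: buyers $12, sellers $10.
Buyers take the larger share because demand is less price-elastic here (demand slope 5 vs supply slope 6).

Buyers bear the larger share: $12 per meal.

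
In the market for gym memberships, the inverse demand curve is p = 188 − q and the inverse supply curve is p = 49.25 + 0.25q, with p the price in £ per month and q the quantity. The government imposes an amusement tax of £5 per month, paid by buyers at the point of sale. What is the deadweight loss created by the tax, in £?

Deadweight loss = £10.

Rewrite in direct form: qd = 188 − p and qs = 4p − 197.
Without the tax, 188 − p = 4p − 197 gives 5p = 385, so p* = £77 and q* = 111.
With the tax collected from buyers, demand (in seller-price terms) shifts: qd = 188 − (p + 5).
New equilibrium: buyers pay £81, suppliers receive £76, q = 107. (Wedge: pb − ps = 5.)
Quantity falls by |ΔQ| = |111 − 107| = 4.
DWL = ½ · t · |ΔQ| = ½ · 5 · 4 = £10.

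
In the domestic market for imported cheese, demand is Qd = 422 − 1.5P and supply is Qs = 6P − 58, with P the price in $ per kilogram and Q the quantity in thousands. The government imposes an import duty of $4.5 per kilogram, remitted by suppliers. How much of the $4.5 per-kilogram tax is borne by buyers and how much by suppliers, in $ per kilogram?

Without the tax, 422 − 1.5P = 6P − 58 gives 7.5P = 480, so P* = $64 and Q* = 326.
With the tax collected from suppliers, supply shifts: Qs = 6(P − 4.5) − 58.
New equilibrium: buyers pay $67.6, suppliers receive $63.1, Q = 320.6. (Wedge: Pb − Ps = 4.5.)
Burden on buyers: $3.6; on suppliers: $0.9. (They sum to $4.5.)

Buyers bear $3.6 per kilogram; suppliers bear $0.9 per kilogram.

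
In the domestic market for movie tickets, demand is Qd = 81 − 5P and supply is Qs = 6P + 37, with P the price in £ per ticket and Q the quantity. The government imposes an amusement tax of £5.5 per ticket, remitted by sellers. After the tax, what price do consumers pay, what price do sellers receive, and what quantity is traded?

Consumers pay £7; sellers receive £1.5; quantity = 46.

Before the tax: set 81 − 5P = 6P + 37 → P* = £4, Q* = 61.
With the tax collected from sellers, supply shifts: Qs = 6(P − 5.5) + 37.
Solving gives Q = 46 with consumers paying £7 and sellers receiving £1.5 (the £5.5 wedge).
The less price-elastic side of the market bears the larger share of a per-unit tax.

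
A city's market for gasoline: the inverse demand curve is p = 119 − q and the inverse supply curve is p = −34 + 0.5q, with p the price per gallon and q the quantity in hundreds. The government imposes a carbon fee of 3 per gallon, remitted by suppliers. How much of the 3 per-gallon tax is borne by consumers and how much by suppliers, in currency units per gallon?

Inverting to q(p) form: qd = 119 − p; qs = 2p + 68.
Without the tax, 119 − p = 2p + 68 gives 3p = 51, so p* = 17 and q* = 102.
With the tax collected from suppliers, supply shifts: qs = 2(p − 3) + 68.
Solving gives q = 100 with consumers paying 19 and suppliers receiving 16 (the 3 wedge).
Burden on consumers: 2; on suppliers: 1. (They sum to 3.)

Consumers bear 2 per gallon; suppliers bear 1 per gallon.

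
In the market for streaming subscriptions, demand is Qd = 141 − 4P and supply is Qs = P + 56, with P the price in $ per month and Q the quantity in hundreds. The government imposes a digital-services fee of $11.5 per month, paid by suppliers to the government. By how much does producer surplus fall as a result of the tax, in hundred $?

Producer surplus falls by $629.28 hundred.

Without the tax, 141 − 4P = P + 56 gives 5P = 85, so P* = $17 and Q* = 73.
With the tax collected from suppliers, supply shifts: Qs = (P − 11.5) + 56.
New equilibrium: buyers pay $19.3, suppliers receive $7.8, Q = 63.8. (Wedge: Pb − Ps = 11.5.)
ΔPS is the trapezoid between Q = 63.8 and Q = 73 of height $9.2: ½ · (73 + 63.8) · 9.2 = $629.28.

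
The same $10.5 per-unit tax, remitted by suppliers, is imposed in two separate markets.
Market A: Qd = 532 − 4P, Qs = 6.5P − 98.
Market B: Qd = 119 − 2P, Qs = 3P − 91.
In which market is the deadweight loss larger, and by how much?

Market A, by $70.35.

Market A: pre-tax P* = $60, Q* = 292; post-tax Q = 266; deadweight loss = $136.5.
Market B: pre-tax P* = $42, Q* = 35; post-tax Q = 22.4; deadweight loss = $66.15.
Difference: $136.5 vs $66.15 → market A is larger by $70.35.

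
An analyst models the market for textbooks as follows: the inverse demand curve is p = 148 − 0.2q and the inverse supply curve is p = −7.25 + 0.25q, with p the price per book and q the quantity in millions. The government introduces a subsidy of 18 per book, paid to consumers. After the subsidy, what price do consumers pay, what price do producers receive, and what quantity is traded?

Rewrite in direct form: qd = 740 − 5p and qs = 4p + 29.
Before the subsidy: set 740 − 5p = 4p + 29 → p* = 79, q* = 345.
With a per-unit subsidy paid to consumers, each effectively pays p − 18, so demand becomes qd = 740 − 5(p − 18).
Solving gives q = 385 with consumers paying 71 and producers receiving 89 (the 18 wedge).

Consumers pay 71; producers receive 89; quantity = 385.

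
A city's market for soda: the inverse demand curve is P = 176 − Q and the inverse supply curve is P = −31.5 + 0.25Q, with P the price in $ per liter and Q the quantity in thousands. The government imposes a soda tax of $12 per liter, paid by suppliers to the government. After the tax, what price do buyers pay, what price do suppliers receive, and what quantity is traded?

Rewrite in direct form: Qd = 176 − P and Qs = 4P + 126.
Before the tax: set 176 − P = 4P + 126 → P* = $10, Q* = 166.
With the tax collected from suppliers, supply shifts: Qs = 4(P − 12) + 126.
Solving gives Q = 156.4 with buyers paying $19.6 and suppliers receiving $7.6 (the $12 wedge).

Buyers pay $19.6; suppliers receive $7.6; quantity = 156.4.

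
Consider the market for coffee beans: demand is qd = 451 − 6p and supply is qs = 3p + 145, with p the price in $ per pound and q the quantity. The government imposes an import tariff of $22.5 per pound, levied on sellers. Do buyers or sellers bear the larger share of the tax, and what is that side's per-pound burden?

Sellers bear the larger share: $15 per pound.

Without the tax, 451 − 6p = 3p + 145 gives 9p = 306, so p* = $34 and q* = 247.
With the tax collected from sellers, supply shifts: qs = 3(p − 22.5) + 145.
New equilibrium: buyers pay $41.5, sellers receive $19, q = 202. (Wedge: pb − ps = 22.5.)
Per-pound burden: buyers $7.5, sellers $15.
Sellers take the larger share because supply is less price-elastic here (demand slope 6 vs supply slope 3).
The less price-elastic side of the market bears the larger share of a per-unit tax.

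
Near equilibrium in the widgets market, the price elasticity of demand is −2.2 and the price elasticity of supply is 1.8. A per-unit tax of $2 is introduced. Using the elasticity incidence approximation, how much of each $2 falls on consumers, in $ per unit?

Consumers bear ≈ $0.9 per unit.

Incidence ratio: consumers' share ≈ εs / (εs + |εd|) = 1.8 / (1.8 + 2.2) = 0.45.
So consumers bear ≈ 0.45 × $2 = $0.9; suppliers bear $1.1.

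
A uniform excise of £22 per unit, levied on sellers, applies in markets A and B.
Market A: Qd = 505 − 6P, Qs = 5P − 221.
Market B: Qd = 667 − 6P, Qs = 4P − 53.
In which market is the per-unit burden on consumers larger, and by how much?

Market A, by £1.2.

Market A: pre-tax P* = £66, Q* = 109; post-tax Q = 49; per-unit burden on consumers = £10.
Market B: pre-tax P* = £72, Q* = 235; post-tax Q = 182.2; per-unit burden on consumers = £8.8.
Difference: £10 vs £8.8 → market A is larger by £1.2.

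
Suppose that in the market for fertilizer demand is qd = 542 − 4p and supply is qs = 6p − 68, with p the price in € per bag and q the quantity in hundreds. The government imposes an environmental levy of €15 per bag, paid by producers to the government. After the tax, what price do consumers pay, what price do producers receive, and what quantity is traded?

Consumers pay €70; producers receive €55; quantity = 262.

Before the tax: set 542 − 4p = 6p − 68 → p* = €61, q* = 298.
With the tax collected from producers, supply shifts: qs = 6(p − 15) − 68.
Solving gives q = 262 with consumers paying €70 and producers receiving €55 (the €15 wedge).
The less price-elastic side of the market bears the larger share of a per-unit tax.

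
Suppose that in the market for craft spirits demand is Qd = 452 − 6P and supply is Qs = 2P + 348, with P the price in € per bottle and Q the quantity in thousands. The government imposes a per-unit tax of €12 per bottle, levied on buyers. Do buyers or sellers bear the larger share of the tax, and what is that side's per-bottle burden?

Sellers bear the larger share: €9 per bottle.

Before the tax: set 452 − 6P = 2P + 348 → P* = €13, Q* = 374.
With the tax collected from buyers, demand (in seller-price terms) shifts: Qd = 452 − 6(P + 12).
Solving gives Q = 356 with buyers paying €16 and sellers receiving €4 (the €12 wedge).
Per-bottle burden: buyers €3, sellers €9.
Sellers take the larger share because supply is less price-elastic here (demand slope 6 vs supply slope 2).
The less price-elastic side of the market bears the larger share of a per-unit tax.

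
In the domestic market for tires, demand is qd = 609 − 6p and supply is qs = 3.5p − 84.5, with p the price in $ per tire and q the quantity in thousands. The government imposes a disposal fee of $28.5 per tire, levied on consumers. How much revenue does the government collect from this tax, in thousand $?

Before the tax: set 609 − 6p = 3.5p − 84.5 → p* = $73, q* = 171.
With the tax collected from consumers, demand (in seller-price terms) shifts: qd = 609 − 6(p + 28.5).
Solving gives q = 108 with consumers paying $83.5 and sellers receiving $55 (the $28.5 wedge).
Revenue = t · Q = 28.5 · 108 = $3078.

Tax revenue = $3078 thousand.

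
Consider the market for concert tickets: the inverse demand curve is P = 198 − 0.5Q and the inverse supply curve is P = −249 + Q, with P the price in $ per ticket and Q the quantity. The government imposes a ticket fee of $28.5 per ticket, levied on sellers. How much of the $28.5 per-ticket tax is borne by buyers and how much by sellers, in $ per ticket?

Buyers bear $9.5 per ticket; sellers bear $19 per ticket.

Inverting to Q(P) form: Qd = 396 − 2P; Qs = P + 249.
Without the tax, 396 − 2P = P + 249 gives 3P = 147, so P* = $49 and Q* = 298.
With the tax collected from sellers, supply shifts: Qs = (P − 28.5) + 249.
Solving gives Q = 279 with buyers paying $58.5 and sellers receiving $30 (the $28.5 wedge).
Burden on buyers: $9.5; on sellers: $19. (They sum to $28.5.)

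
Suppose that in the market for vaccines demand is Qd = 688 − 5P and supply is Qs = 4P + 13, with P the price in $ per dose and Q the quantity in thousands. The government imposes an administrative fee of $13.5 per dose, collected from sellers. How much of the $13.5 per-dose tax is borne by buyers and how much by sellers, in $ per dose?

Without the tax, 688 − 5P = 4P + 13 gives 9P = 675, so P* = $75 and Q* = 313.
With the tax collected from sellers, supply shifts: Qs = 4(P − 13.5) + 13.
Solving gives Q = 283 with buyers paying $81 and sellers receiving $67.5 (the $13.5 wedge).
Burden on buyers: $6; on sellers: $7.5. (They sum to $13.5.)
The less price-elastic side of the market bears the larger share of a per-unit tax.

Buyers bear $6 per dose; sellers bear $7.5 per dose.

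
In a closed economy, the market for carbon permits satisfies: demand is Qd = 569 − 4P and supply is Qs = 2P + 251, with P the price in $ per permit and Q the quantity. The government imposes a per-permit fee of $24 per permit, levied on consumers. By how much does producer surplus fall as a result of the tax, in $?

Producer surplus falls by $5456.

Without the tax, 569 − 4P = 2P + 251 gives 6P = 318, so P* = $53 and Q* = 357.
With the tax collected from consumers, demand (in seller-price terms) shifts: Qd = 569 − 4(P + 24).
Solving gives Q = 325 with consumers paying $61 and sellers receiving $37 (the $24 wedge).
ΔPS is the trapezoid between Q = 325 and Q = 357 of height $16: ½ · (357 + 325) · 16 = $5456.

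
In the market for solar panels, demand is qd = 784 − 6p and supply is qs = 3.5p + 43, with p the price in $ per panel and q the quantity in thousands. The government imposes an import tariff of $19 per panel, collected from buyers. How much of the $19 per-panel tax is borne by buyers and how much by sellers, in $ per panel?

Before the tax: set 784 − 6p = 3.5p + 43 → p* = $78, q* = 316.
With the tax collected from buyers, demand (in seller-price terms) shifts: qd = 784 − 6(p + 19).
Solving gives q = 274 with buyers paying $85 and sellers receiving $66 (the $19 wedge).
Burden on buyers: $7; on sellers: $12. (They sum to $19.)
The less price-elastic side of the market bears the larger share of a per-unit tax.

Buyers bear $7 per panel; sellers bear $12 per panel.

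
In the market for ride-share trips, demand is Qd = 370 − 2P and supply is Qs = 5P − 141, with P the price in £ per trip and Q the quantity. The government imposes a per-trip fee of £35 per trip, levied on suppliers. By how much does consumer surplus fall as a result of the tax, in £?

Without the tax, 370 − 2P = 5P − 141 gives 7P = 511, so P* = £73 and Q* = 224.
With the tax collected from suppliers, supply shifts: Qs = 5(P − 35) − 141.
Solving gives Q = 174 with buyers paying £98 and suppliers receiving £63 (the £35 wedge).
ΔCS is the trapezoid between Q = 174 and Q = 224 of height £25: ½ · (224 + 174) · 25 = £4975.

Consumer surplus falls by £4975.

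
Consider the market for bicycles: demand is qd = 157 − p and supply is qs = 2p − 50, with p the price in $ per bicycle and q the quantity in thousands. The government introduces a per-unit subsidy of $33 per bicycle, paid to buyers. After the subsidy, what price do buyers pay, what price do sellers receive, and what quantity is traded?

Buyers pay $47; sellers receive $80; quantity = 110.

Without the subsidy, 157 − p = 2p − 50 gives 3p = 207, so p* = $69 and q* = 88.
With a per-unit subsidy paid to buyers, each effectively pays p − 33, so demand becomes qd = 157 − (p − 33).
New equilibrium: buyers pay $47, sellers receive $80, q = 110. (Wedge: pb − ps = −33.)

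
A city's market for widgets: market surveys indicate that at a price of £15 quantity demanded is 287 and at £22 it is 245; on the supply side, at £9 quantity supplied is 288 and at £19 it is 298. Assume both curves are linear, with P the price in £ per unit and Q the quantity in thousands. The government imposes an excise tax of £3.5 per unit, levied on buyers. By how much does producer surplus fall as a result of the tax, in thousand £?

Demand slope: (245 − 287)/(22 − 15) = -6, so Qd = 377 − 6P.
Supply slope: (298 − 288)/(19 − 9) = 1, so Qs = P + 279.
Without the tax, 377 − 6P = P + 279 gives 7P = 98, so P* = £14 and Q* = 293.
With the tax collected from buyers, demand (in seller-price terms) shifts: Qd = 377 − 6(P + 3.5).
Solving gives Q = 290 with buyers paying £14.5 and sellers receiving £11 (the £3.5 wedge).
ΔPS is the trapezoid between Q = 290 and Q = 293 of height £3: ½ · (293 + 290) · 3 = £874.5.

Producer surplus falls by £874.5 thousand.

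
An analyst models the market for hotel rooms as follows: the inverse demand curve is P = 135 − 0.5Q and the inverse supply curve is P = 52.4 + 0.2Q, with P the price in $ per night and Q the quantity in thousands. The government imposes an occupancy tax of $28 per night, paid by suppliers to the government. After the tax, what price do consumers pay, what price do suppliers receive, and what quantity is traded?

Inverting to Q(P) form: Qd = 270 − 2P; Qs = 5P − 262.
Before the tax: set 270 − 2P = 5P − 262 → P* = $76, Q* = 118.
With the tax collected from suppliers, supply shifts: Qs = 5(P − 28) − 262.
New equilibrium: consumers pay $96, suppliers receive $68, Q = 78. (Wedge: Pb − Ps = 28.)

Consumers pay $96; suppliers receive $68; quantity = 78.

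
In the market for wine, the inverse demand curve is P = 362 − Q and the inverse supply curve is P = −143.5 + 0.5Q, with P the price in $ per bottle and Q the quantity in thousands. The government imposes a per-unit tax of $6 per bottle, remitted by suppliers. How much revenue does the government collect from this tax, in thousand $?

Rewrite in direct form: Qd = 362 − P and Qs = 2P + 287.
Without the tax, 362 − P = 2P + 287 gives 3P = 75, so P* = $25 and Q* = 337.
With the tax collected from suppliers, supply shifts: Qs = 2(P − 6) + 287.
Solving gives Q = 333 with consumers paying $29 and suppliers receiving $23 (the $6 wedge).
Revenue = t · Q = 6 · 333 = $1998.

Tax revenue = $1998 thousand.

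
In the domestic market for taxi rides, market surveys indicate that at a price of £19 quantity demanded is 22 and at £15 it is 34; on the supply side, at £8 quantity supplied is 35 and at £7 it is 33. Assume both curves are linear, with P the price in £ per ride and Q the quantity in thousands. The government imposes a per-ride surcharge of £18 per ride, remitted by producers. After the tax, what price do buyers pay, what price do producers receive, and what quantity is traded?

Buyers pay £19.2; producers receive £1.2; quantity = 21.4.

Demand slope: (34 − 22)/(15 − 19) = -3, so Qd = 79 − 3P.
Supply slope: (33 − 35)/(7 − 8) = 2, so Qs = 2P + 19.
Before the tax: set 79 − 3P = 2P + 19 → P* = £12, Q* = 43.
With the tax collected from producers, supply shifts: Qs = 2(P − 18) + 19.
New equilibrium: buyers pay £19.2, producers receive £1.2, Q = 21.4. (Wedge: Pb − Ps = 18.)
The less price-elastic side of the market bears the larger share of a per-unit tax.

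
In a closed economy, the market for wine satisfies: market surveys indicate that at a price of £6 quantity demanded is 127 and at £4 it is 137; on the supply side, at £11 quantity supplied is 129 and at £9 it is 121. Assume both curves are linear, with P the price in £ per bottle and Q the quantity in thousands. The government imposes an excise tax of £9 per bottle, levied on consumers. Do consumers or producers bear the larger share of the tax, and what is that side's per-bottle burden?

Producers bear the larger share: £5 per bottle.

Demand slope: (137 − 127)/(4 − 6) = -5, so Qd = 157 − 5P.
Supply slope: (121 − 129)/(9 − 11) = 4, so Qs = 4P + 85.
Without the tax, 157 − 5P = 4P + 85 gives 9P = 72, so P* = £8 and Q* = 117.
With the tax collected from consumers, demand (in seller-price terms) shifts: Qd = 157 − 5(P + 9).
Solving gives Q = 97 with consumers paying £12 and producers receiving £3 (the £9 wedge).
Per-bottle burden: consumers £4, producers £5.
Producers take the larger share because supply is less price-elastic here (demand slope 5 vs supply slope 4).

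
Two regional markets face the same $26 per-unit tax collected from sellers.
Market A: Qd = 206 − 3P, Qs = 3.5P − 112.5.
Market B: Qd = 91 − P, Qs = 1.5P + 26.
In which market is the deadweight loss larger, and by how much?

Market A, by $343.2.

Market A: pre-tax P* = $49, Q* = 59; post-tax Q = 17; deadweight loss = $546.
Market B: pre-tax P* = $26, Q* = 65; post-tax Q = 49.4; deadweight loss = $202.8.
Difference: $546 vs $202.8 → market A is larger by $343.2.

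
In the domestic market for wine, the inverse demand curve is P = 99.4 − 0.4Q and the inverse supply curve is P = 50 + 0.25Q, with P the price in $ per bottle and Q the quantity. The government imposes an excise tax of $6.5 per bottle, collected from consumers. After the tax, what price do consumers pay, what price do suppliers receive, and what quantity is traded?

Consumers pay $73; suppliers receive $66.5; quantity = 66.

Rewrite in direct form: Qd = 248.5 − 2.5P and Qs = 4P − 200.
Without the tax, 248.5 − 2.5P = 4P − 200 gives 6.5P = 448.5, so P* = $69 and Q* = 76.
With the tax collected from consumers, demand (in seller-price terms) shifts: Qd = 248.5 − 2.5(P + 6.5).
New equilibrium: consumers pay $73, suppliers receive $66.5, Q = 66. (Wedge: Pb − Ps = 6.5.)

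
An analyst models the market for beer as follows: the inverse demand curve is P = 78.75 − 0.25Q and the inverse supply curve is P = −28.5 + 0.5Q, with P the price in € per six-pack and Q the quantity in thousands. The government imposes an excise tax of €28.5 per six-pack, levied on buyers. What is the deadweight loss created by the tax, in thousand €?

Inverting to Q(P) form: Qd = 315 − 4P; Qs = 2P + 57.
Without the tax, 315 − 4P = 2P + 57 gives 6P = 258, so P* = €43 and Q* = 143.
With the tax collected from buyers, demand (in seller-price terms) shifts: Qd = 315 − 4(P + 28.5).
New equilibrium: buyers pay €52.5, producers receive €24, Q = 105. (Wedge: Pb − Ps = 28.5.)
Quantity falls by |ΔQ| = |143 − 105| = 38.
DWL = ½ · t · |ΔQ| = ½ · 28.5 · 38 = €541.5.

Deadweight loss = €541.5 thousand.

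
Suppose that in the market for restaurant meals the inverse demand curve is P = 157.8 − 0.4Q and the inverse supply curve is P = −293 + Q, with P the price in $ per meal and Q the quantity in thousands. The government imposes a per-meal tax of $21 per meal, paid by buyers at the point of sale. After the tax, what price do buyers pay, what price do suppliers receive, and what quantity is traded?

Inverting to Q(P) form: Qd = 394.5 − 2.5P; Qs = P + 293.
Before the tax: set 394.5 − 2.5P = P + 293 → P* = $29, Q* = 322.
With the tax collected from buyers, demand (in seller-price terms) shifts: Qd = 394.5 − 2.5(P + 21).
Solving gives Q = 307 with buyers paying $35 and suppliers receiving $14 (the $21 wedge).
The less price-elastic side of the market bears the larger share of a per-unit tax.

Buyers pay $35; suppliers receive $14; quantity = 307.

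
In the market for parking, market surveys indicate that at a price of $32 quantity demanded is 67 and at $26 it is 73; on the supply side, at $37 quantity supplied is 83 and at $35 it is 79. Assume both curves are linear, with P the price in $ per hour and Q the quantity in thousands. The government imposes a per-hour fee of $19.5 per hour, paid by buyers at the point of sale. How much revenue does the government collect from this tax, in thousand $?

Demand slope: (73 − 67)/(26 − 32) = -1, so Qd = 99 − P.
Supply slope: (79 − 83)/(35 − 37) = 2, so Qs = 2P + 9.
Before the tax: set 99 − P = 2P + 9 → P* = $30, Q* = 69.
With the tax collected from buyers, demand (in seller-price terms) shifts: Qd = 99 − (P + 19.5).
Solving gives Q = 56 with buyers paying $43 and producers receiving $23.5 (the $19.5 wedge).
Revenue = t · Q = 19.5 · 56 = $1092.

Tax revenue = $1092 thousand.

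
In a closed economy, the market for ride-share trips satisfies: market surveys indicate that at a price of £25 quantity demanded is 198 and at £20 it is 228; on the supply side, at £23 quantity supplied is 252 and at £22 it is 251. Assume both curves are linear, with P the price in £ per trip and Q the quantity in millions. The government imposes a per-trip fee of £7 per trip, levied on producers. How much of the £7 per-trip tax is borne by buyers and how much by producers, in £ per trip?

Buyers bear £1 per trip; producers bear £6 per trip.

Demand slope: (228 − 198)/(20 − 25) = -6, so Qd = 348 − 6P.
Supply slope: (251 − 252)/(22 − 23) = 1, so Qs = P + 229.
Without the tax, 348 − 6P = P + 229 gives 7P = 119, so P* = £17 and Q* = 246.
With the tax collected from producers, supply shifts: Qs = (P − 7) + 229.
Solving gives Q = 240 with buyers paying £18 and producers receiving £11 (the £7 wedge).
Burden on buyers: £1; on producers: £6. (They sum to £7.)
The less price-elastic side of the market bears the larger share of a per-unit tax.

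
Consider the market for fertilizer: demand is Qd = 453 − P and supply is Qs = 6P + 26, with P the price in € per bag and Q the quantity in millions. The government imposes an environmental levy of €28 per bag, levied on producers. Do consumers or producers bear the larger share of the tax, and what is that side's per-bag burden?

Without the tax, 453 − P = 6P + 26 gives 7P = 427, so P* = €61 and Q* = 392.
With the tax collected from producers, supply shifts: Qs = 6(P − 28) + 26.
New equilibrium: consumers pay €85, producers receive €57, Q = 368. (Wedge: Pb − Ps = 28.)
Per-bag burden: consumers €24, producers €4.
Consumers take the larger share because demand is less price-elastic here (demand slope 1 vs supply slope 6).
The less price-elastic side of the market bears the larger share of a per-unit tax.

Consumers bear the larger share: €24 per bag.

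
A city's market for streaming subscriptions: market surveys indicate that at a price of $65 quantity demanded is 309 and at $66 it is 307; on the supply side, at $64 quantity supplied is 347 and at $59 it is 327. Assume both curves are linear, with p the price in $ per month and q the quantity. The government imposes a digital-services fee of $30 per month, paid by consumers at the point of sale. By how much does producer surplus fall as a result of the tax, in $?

Producer surplus falls by $3030.

Demand slope: (307 − 309)/(66 − 65) = -2, so qd = 439 − 2p.
Supply slope: (327 − 347)/(59 − 64) = 4, so qs = 4p + 91.
Without the tax, 439 − 2p = 4p + 91 gives 6p = 348, so p* = $58 and q* = 323.
With the tax collected from consumers, demand (in seller-price terms) shifts: qd = 439 − 2(p + 30).
New equilibrium: consumers pay $78, sellers receive $48, q = 283. (Wedge: pb − ps = 30.)
ΔPS is the trapezoid between Q = 283 and Q = 323 of height $10: ½ · (323 + 283) · 10 = $3030.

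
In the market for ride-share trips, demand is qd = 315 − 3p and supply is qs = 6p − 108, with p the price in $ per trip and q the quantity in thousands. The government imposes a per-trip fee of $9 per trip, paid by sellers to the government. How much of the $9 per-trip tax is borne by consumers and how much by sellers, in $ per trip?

Consumers bear $6 per trip; sellers bear $3 per trip.

Before the tax: set 315 − 3p = 6p − 108 → p* = $47, q* = 174.
With the tax collected from sellers, supply shifts: qs = 6(p − 9) − 108.
Solving gives q = 156 with consumers paying $53 and sellers receiving $44 (the $9 wedge).
Burden on consumers: $6; on sellers: $3. (They sum to $9.)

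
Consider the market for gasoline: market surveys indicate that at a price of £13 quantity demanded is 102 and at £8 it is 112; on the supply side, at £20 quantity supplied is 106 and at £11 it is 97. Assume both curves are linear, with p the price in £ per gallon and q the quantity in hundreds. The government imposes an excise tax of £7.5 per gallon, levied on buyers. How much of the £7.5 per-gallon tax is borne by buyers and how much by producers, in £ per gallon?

Demand slope: (112 − 102)/(8 − 13) = -2, so qd = 128 − 2p.
Supply slope: (97 − 106)/(11 − 20) = 1, so qs = p + 86.
Without the tax, 128 − 2p = p + 86 gives 3p = 42, so p* = £14 and q* = 100.
With the tax collected from buyers, demand (in seller-price terms) shifts: qd = 128 − 2(p + 7.5).
New equilibrium: buyers pay £16.5, producers receive £9, q = 95. (Wedge: pb − ps = 7.5.)
Burden on buyers: £2.5; on producers: £5. (They sum to £7.5.)
The less price-elastic side of the market bears the larger share of a per-unit tax.

Buyers bear £2.5 per gallon; producers bear £5 per gallon.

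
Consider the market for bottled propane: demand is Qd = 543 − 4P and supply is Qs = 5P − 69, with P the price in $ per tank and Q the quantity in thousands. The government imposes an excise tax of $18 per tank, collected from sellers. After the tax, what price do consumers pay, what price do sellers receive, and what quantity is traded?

Before the tax: set 543 − 4P = 5P − 69 → P* = $68, Q* = 271.
With the tax collected from sellers, supply shifts: Qs = 5(P − 18) − 69.
Solving gives Q = 231 with consumers paying $78 and sellers receiving $60 (the $18 wedge).
The less price-elastic side of the market bears the larger share of a per-unit tax.

Consumers pay $78; sellers receive $60; quantity = 231.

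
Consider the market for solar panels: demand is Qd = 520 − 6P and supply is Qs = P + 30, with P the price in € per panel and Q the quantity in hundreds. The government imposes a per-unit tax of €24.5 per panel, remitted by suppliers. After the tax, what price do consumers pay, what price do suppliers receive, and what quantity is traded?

Before the tax: set 520 − 6P = P + 30 → P* = €70, Q* = 100.
With the tax collected from suppliers, supply shifts: Qs = (P − 24.5) + 30.
Solving gives Q = 79 with consumers paying €73.5 and suppliers receiving €49 (the €24.5 wedge).
The less price-elastic side of the market bears the larger share of a per-unit tax.

Consumers pay €73.5; suppliers receive €49; quantity = 79.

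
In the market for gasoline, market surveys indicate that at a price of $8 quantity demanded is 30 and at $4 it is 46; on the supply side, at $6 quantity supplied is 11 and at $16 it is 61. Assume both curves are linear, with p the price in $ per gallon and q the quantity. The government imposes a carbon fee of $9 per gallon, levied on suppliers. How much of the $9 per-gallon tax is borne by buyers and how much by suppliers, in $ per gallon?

Demand slope: (46 − 30)/(4 − 8) = -4, so qd = 62 − 4p.
Supply slope: (61 − 11)/(16 − 6) = 5, so qs = 5p − 19.
Without the tax, 62 − 4p = 5p − 19 gives 9p = 81, so p* = $9 and q* = 26.
With the tax collected from suppliers, supply shifts: qs = 5(p − 9) − 19.
Solving gives q = 6 with buyers paying $14 and suppliers receiving $5 (the $9 wedge).
Burden on buyers: $5; on suppliers: $4. (They sum to $9.)

Buyers bear $5 per gallon; suppliers bear $4 per gallon.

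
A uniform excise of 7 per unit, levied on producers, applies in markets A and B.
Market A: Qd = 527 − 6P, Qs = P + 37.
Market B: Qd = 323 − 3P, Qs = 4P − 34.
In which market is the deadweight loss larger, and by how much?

Market B, by 21.

Market A: pre-tax P* = 70, Q* = 107; post-tax Q = 101; deadweight loss = 21.
Market B: pre-tax P* = 51, Q* = 170; post-tax Q = 158; deadweight loss = 42.
Difference: 21 vs 42 → market B is larger by 21.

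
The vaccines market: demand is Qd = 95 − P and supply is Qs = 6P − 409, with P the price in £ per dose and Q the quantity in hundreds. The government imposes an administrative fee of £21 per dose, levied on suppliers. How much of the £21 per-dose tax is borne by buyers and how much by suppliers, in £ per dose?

Without the tax, 95 − P = 6P − 409 gives 7P = 504, so P* = £72 and Q* = 23.
With the tax collected from suppliers, supply shifts: Qs = 6(P − 21) − 409.
Solving gives Q = 5 with buyers paying £90 and suppliers receiving £69 (the £21 wedge).
Burden on buyers: £18; on suppliers: £3. (They sum to £21.)

Buyers bear £18 per dose; suppliers bear £3 per dose.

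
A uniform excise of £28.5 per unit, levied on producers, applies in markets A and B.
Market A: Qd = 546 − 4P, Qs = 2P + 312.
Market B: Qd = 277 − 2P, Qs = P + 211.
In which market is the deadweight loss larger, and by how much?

Market A, by £270.75.

Market A: pre-tax P* = £39, Q* = 390; post-tax Q = 352; deadweight loss = £541.5.
Market B: pre-tax P* = £22, Q* = 233; post-tax Q = 214; deadweight loss = £270.75.
Difference: £541.5 vs £270.75 → market A is larger by £270.75.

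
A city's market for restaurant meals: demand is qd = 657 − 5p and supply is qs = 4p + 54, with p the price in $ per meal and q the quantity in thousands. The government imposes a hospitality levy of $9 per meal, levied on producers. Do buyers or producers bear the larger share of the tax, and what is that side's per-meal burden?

Producers bear the larger share: $5 per meal.

Without the tax, 657 − 5p = 4p + 54 gives 9p = 603, so p* = $67 and q* = 322.
With the tax collected from producers, supply shifts: qs = 4(p − 9) + 54.
Solving gives q = 302 with buyers paying $71 and producers receiving $62 (the $9 wedge).
Per-meal burden: buyers $4, producers $5.
Producers take the larger share because supply is less price-elastic here (demand slope 5 vs supply slope 4).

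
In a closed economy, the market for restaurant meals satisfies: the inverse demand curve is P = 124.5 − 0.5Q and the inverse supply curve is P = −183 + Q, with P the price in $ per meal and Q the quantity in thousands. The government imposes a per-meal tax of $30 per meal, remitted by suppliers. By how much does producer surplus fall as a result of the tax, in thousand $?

Producer surplus falls by $3900 thousand.

Rewrite in direct form: Qd = 249 − 2P and Qs = P + 183.
Before the tax: set 249 − 2P = P + 183 → P* = $22, Q* = 205.
With the tax collected from suppliers, supply shifts: Qs = (P − 30) + 183.
Solving gives Q = 185 with buyers paying $32 and suppliers receiving $2 (the $30 wedge).
ΔPS is the trapezoid between Q = 185 and Q = 205 of height $20: ½ · (205 + 185) · 20 = $3900.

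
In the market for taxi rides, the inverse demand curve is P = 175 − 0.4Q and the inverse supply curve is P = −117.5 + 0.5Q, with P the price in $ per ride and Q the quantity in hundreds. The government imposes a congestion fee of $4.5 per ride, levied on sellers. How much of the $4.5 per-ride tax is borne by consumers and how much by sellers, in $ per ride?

Rewrite in direct form: Qd = 437.5 − 2.5P and Qs = 2P + 235.
Before the tax: set 437.5 − 2.5P = 2P + 235 → P* = $45, Q* = 325.
With the tax collected from sellers, supply shifts: Qs = 2(P − 4.5) + 235.
New equilibrium: consumers pay $47, sellers receive $42.5, Q = 320. (Wedge: Pb − Ps = 4.5.)
Burden on consumers: $2; on sellers: $2.5. (They sum to $4.5.)

Consumers bear $2 per ride; sellers bear $2.5 per ride.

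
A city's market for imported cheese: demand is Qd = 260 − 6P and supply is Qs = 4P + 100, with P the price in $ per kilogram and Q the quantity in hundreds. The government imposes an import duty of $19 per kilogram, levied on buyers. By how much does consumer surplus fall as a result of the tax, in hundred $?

Before the tax: set 260 − 6P = 4P + 100 → P* = $16, Q* = 164.
With the tax collected from buyers, demand (in seller-price terms) shifts: Qd = 260 − 6(P + 19).
New equilibrium: buyers pay $23.6, sellers receive $4.6, Q = 118.4. (Wedge: Pb − Ps = 19.)
ΔCS is the trapezoid between Q = 118.4 and Q = 164 of height $7.6: ½ · (164 + 118.4) · 7.6 = $1073.12.

Consumer surplus falls by $1073.12 hundred.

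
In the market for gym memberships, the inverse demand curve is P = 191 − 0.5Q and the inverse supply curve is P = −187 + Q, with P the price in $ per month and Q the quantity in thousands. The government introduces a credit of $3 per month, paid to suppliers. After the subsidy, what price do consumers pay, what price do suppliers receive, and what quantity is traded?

Consumers pay $64; suppliers receive $67; quantity = 254.

Inverting to Q(P) form: Qd = 382 − 2P; Qs = P + 187.
Without the subsidy, 382 − 2P = P + 187 gives 3P = 195, so P* = $65 and Q* = 252.
With a per-unit subsidy paid to suppliers, each receives P + 3 per unit sold, so supply becomes Qs = (P + 3) + 187.
New equilibrium: consumers pay $64, suppliers receive $67, Q = 254. (Wedge: Pb − Ps = −3.)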